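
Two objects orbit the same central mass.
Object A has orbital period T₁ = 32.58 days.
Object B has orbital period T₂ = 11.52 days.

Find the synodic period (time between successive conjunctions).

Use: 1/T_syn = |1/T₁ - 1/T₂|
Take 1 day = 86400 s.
T₁ = 32.58 days = 2.81491 × 10^6 s
T₂ = 11.52 days = 995328 s
1/T₁ = 3.55251 × 10^-7 s⁻¹
1/T₂ = 1.00469 × 10^-6 s⁻¹
|1/T₁ − 1/T₂| = 6.49443 × 10^-7 s⁻¹
T_syn = 1 / |1/T₁ − 1/T₂| = 1.53978 × 10^6 s ≈ 17.82 days

Final answer: T_syn = 17.82 days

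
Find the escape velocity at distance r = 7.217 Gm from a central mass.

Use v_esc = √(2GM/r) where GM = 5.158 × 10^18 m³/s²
r = 7.217 Gm = 7.217 × 10^9 m
GM = 5.158 × 10^18 m³/s²
2GM/r = 2 × (5.158 × 10^18) / (7.217 × 10^9) = 1.4294 × 10^9 m²/s²
v_esc = √(2GM/r) = 37807.4 m/s ≈ 37.81 km/s

Final answer: 37.81 km/s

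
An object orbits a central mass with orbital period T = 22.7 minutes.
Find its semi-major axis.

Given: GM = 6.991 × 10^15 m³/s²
T = 22.7 minutes = 1362 s
GM = 6.991 × 10^15 m³/s²
Kepler's third law: a³ = GM T² / (4π²)
T² = 1.85504 × 10^6 s²
a³ = (6.991 × 10^15) × (1.85504 × 10^6) / (4π²) = 3.28499 × 10^20 m³
a = (a³)^(1/3) = 6.89993 × 10^6 m ≈ 6.9 Mm

Final answer: 6.9 Mm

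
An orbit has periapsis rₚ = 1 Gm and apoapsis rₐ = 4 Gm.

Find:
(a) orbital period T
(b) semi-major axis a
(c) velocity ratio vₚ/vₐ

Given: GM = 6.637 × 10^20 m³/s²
rₚ = 1 Gm = 1 × 10^9 m
rₐ = 4 Gm = 4 × 10^9 m
GM = 6.637 × 10^20 m³/s²
a = (rₚ + rₐ)/2 = 2.5 × 10^9 m
e = (rₐ − rₚ)/(rₐ + rₚ) = (3 × 10^9) / (5 × 10^9) = 0.6
(a) a³ = 1.5625 × 10^28 m³;  T = 2π √(a³/GM) = 2π × 4852.04 s = 30486.2 s ≈ 8.468 hours
(b) a = 2.5 × 10^9 m ≈ 2.5 Gm
(c) vₚ/vₐ = rₐ/rₚ (angular momentum) = (4 × 10^9) / (1 × 10^9) = 4 ≈ 4

Final answer:
(a) orbital period T = 8.468 hours
(b) semi-major axis a = 2.5 Gm
(c) velocity ratio vₚ/vₐ = 4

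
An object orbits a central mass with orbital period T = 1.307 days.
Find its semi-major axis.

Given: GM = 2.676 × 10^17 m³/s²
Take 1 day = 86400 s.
T = 1.307 days = 112925 s
GM = 2.676 × 10^17 m³/s²
Kepler's third law: a³ = GM T² / (4π²)
T² = 1.2752 × 10^10 s²
a³ = (2.676 × 10^17) × (1.2752 × 10^10) / (4π²) = 8.64381 × 10^25 m³
a = (a³)^(1/3) = 4.42149 × 10^8 m ≈ 442.1 Mm

Final answer: 442.1 Mm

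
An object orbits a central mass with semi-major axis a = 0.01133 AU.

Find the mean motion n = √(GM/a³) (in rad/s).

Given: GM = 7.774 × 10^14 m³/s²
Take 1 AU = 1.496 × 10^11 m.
a = 0.01133 AU = 1.69497 × 10^9 m
GM = 7.774 × 10^14 m³/s²
a³ = 4.8695 × 10^27 m³
GM/a³ = (7.774 × 10^14) / (4.8695 × 10^27) = 1.59647 × 10^-13 s⁻²
n = √(GM/a³) = 3.99558 × 10^-7 rad/s ≈ 3.996 × 10^-7 rad/s

Final answer: n = 3.996 × 10^-7 rad/s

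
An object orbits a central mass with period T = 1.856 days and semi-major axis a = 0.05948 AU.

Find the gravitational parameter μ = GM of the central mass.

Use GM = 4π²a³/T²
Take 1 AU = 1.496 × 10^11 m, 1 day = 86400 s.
T = 1.856 days = 160358 s
a = 0.05948 AU = 8.89821 × 10^9 m
a³ = 7.04543 × 10^29 m³
T² = 2.57148 × 10^10 s²
GM = 4π² × (7.04543 × 10^29) / (2.57148 × 10^10) = 1.08164 × 10^21 m³/s²
GM ≈ 1.082 × 10^21 m³/s²

Final answer: GM = 1.082 × 10^21 m³/s²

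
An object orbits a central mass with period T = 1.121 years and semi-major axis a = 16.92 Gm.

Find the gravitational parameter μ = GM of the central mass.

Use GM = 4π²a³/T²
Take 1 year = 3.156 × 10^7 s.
T = 1.121 years = 3.53788 × 10^7 s
a = 16.92 Gm = 1.692 × 10^10 m
a³ = 4.84397 × 10^30 m³
T² = 1.25166 × 10^15 s²
GM = 4π² × (4.84397 × 10^30) / (1.25166 × 10^15) = 1.52783 × 10^17 m³/s²
GM ≈ 1.528 × 10^17 m³/s²

Final answer: GM = 1.528 × 10^17 m³/s²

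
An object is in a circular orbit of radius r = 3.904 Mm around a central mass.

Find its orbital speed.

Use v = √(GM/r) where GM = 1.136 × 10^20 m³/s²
r = 3.904 Mm = 3.904 × 10^6 m
GM = 1.136 × 10^20 m³/s²
GM/r = (1.136 × 10^20) / (3.904 × 10^6) = 2.90984 × 10^13 m²/s²
v = √(GM/r) = 5.39429 × 10^6 m/s ≈ 5394 km/s

Final answer: 5394 km/s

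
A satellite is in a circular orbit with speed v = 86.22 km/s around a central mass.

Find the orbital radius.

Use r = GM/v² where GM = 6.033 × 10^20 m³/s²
v = 86.22 km/s = 86220 m/s
GM = 6.033 × 10^20 m³/s²
v² = 7.43389 × 10^9 m²/s²
r = GM/v² = (6.033 × 10^20) / (7.43389 × 10^9) = 8.11554 × 10^10 m ≈ 81.16 Gm

Final answer: 81.16 Gm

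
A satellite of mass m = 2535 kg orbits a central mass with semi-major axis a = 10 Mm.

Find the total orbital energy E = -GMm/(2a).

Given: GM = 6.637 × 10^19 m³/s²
a = 10 Mm = 1 × 10^7 m
GM = 6.637 × 10^19 m³/s²
2a = 2 × 10^7 m
GMm = 6.637 × 10^19 × 2535 = 1.68248 × 10^23 m³·kg/s²
E = −GMm/(2a) = -8.4124 × 10^15 J ≈ -8.412 PJ

Final answer: -8.412 PJ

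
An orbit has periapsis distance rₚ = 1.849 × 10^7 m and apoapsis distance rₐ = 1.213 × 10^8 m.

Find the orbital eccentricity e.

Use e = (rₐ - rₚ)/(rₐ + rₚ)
rₚ = 1.849 × 10^7 m
rₐ = 1.213 × 10^8 m
rₐ − rₚ = 1.0281 × 10^8 m
rₐ + rₚ = 1.3979 × 10^8 m
e = (rₐ − rₚ)/(rₐ + rₚ) = 0.73546

Final answer: e = 0.7355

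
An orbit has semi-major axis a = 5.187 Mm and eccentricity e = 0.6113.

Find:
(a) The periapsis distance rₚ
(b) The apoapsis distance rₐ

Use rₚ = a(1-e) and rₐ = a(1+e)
a = 5.187 Mm = 5.187 × 10^6 m
e = 0.6113:  1 − e = 0.3887,  1 + e = 1.6113
(a) rₚ = a(1 − e) = 5.187 × 10^6 m × 0.3887 = 2.01619 × 10^6 m ≈ 2.016 Mm
(b) rₐ = a(1 + e) = 5.187 × 10^6 m × 1.6113 = 8.35781 × 10^6 m ≈ 8.358 Mm

Final answer:
(a) rₚ = 2.016 Mm
(b) rₐ = 8.358 Mm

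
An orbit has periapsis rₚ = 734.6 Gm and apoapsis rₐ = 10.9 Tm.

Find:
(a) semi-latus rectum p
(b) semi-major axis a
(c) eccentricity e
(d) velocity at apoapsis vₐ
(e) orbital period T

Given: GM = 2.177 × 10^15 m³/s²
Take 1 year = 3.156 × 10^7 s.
rₚ = 734.6 Gm = 7.346 × 10^11 m
rₐ = 10.9 Tm = 1.09 × 10^13 m
GM = 2.177 × 10^15 m³/s²
a = (rₚ + rₐ)/2 = 5.8173 × 10^12 m
e = (rₐ − rₚ)/(rₐ + rₚ) = (1.01654 × 10^13) / (1.16346 × 10^13) = 0.873721
(a) 1 − e² = 0.236611;  p = a(1 − e²) = 5.8173 × 10^12 × 0.236611 = 1.37644 × 10^12 m ≈ 1.376 Tm
(b) a = 5.8173 × 10^12 m ≈ 5.817 Tm
(c) e = 0.873721 ≈ 0.8737
(d) vₐ² = GM (2/rₐ − 1/a) = 2.177 × 10^15 × (1.83486 × 10^-13 − 1.71901 × 10^-13) = 25.2209 m²/s²;  vₐ = 5.02205 m/s ≈ 5.022 m/s
(e) a³ = 1.96863 × 10^38 m³;  T = 2π √(a³/GM) = 2π × 3.00714 × 10^11 s = 1.88944 × 10^12 s ≈ 5.987 × 10^4 years

Final answer:
(a) semi-latus rectum p = 1.376 Tm
(b) semi-major axis a = 5.817 Tm
(c) eccentricity e = 0.8737
(d) velocity at apoapsis vₐ = 5.022 m/s
(e) orbital period T = 5.987 × 10^4 years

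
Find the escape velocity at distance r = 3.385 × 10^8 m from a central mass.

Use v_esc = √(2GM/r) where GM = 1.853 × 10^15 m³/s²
r = 3.385 × 10^8 m
GM = 1.853 × 10^15 m³/s²
2GM/r = 2 × (1.853 × 10^15) / (3.385 × 10^8) = 1.09483 × 10^7 m²/s²
v_esc = √(2GM/r) = 3308.82 m/s ≈ 3.309 km/s

Final answer: 3.309 km/s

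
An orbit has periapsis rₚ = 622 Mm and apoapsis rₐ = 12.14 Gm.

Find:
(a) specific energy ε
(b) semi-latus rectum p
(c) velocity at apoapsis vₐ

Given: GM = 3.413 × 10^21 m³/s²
rₚ = 622 Mm = 6.22 × 10^8 m
rₐ = 12.14 Gm = 1.214 × 10^10 m
GM = 3.413 × 10^21 m³/s²
a = (rₚ + rₐ)/2 = 6.381 × 10^9 m
e = (rₐ − rₚ)/(rₐ + rₚ) = (1.1518 × 10^10) / (1.2762 × 10^10) = 0.902523
(a) 2a = 1.2762 × 10^10 m;  ε = −GM/(2a) = -2.67435 × 10^11 J/kg ≈ -267.4 GJ/kg
(b) 1 − e² = 0.185452;  p = a(1 − e²) = 6.381 × 10^9 × 0.185452 = 1.18337 × 10^9 m ≈ 1.183 Gm
(c) vₐ² = GM (2/rₐ − 1/a) = 3.413 × 10^21 × (1.64745 × 10^-10 − 1.56715 × 10^-10) = 2.74043 × 10^10 m²/s²;  vₐ = 165543 m/s ≈ 165.5 km/s

Final answer:
(a) specific energy ε = -267.4 GJ/kg
(b) semi-latus rectum p = 1.183 Gm
(c) velocity at apoapsis vₐ = 165.5 km/s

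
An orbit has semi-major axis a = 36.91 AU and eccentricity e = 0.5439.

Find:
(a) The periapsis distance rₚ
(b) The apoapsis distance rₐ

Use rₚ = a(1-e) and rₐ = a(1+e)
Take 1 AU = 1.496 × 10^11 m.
a = 36.91 AU = 5.52174 × 10^12 m
e = 0.5439:  1 − e = 0.4561,  1 + e = 1.5439
(a) rₚ = a(1 − e) = 5.52174 × 10^12 m × 0.4561 = 2.51846 × 10^12 m ≈ 16.83 AU
(b) rₐ = a(1 + e) = 5.52174 × 10^12 m × 1.5439 = 8.52501 × 10^12 m ≈ 56.99 AU

Final answer:
(a) rₚ = 16.83 AU
(b) rₐ = 56.99 AU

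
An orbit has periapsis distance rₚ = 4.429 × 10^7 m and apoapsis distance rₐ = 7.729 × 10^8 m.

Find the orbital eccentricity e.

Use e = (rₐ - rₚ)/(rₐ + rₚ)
rₚ = 4.429 × 10^7 m
rₐ = 7.729 × 10^8 m
rₐ − rₚ = 7.2861 × 10^8 m
rₐ + rₚ = 8.1719 × 10^8 m
e = (rₐ − rₚ)/(rₐ + rₚ) = 0.891604

Final answer: e = 0.8916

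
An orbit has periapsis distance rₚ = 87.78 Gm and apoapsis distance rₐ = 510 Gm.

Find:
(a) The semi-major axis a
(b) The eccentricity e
rₚ = 87.78 Gm = 8.778 × 10^10 m
rₐ = 510 Gm = 5.1 × 10^11 m
(a) a = (rₚ + rₐ)/2 = 2.9889 × 10^11 m ≈ 298.9 Gm
(b) e = (rₐ − rₚ)/(rₐ + rₚ) = (4.2222 × 10^11) / (5.9778 × 10^11) = 0.706313

Final answer:
(a) a = 298.9 Gm
(b) e = 0.7063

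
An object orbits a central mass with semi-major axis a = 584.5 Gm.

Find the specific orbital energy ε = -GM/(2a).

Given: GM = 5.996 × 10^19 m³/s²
a = 584.5 Gm = 5.845 × 10^11 m
GM = 5.996 × 10^19 m³/s²
2a = 1.169 × 10^12 m
ε = −GM/(2a) = -5.12917 × 10^7 J/kg ≈ -51.29 MJ/kg

Final answer: -51.29 MJ/kg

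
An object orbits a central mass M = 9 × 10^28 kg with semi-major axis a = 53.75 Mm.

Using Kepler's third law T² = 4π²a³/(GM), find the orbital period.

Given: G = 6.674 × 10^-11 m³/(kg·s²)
M = 9 × 10^28 kg
GM = G × M = 6.674 × 10^-11 × 9 × 10^28 = 6.0066 × 10^18 m³/s²
a = 53.75 Mm = 5.375 × 10^7 m
a³ = 1.55287 × 10^23 m³
T = 2π √(a³/GM) = 2π √((1.55287 × 10^23) / (6.0066 × 10^18)) = 2π × 160.788 s
T = 1010.26 s ≈ 16.84 minutes

Final answer: 16.84 minutes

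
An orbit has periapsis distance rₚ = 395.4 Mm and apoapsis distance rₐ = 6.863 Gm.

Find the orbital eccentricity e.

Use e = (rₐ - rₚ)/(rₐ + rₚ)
rₚ = 395.4 Mm = 3.954 × 10^8 m
rₐ = 6.863 Gm = 6.863 × 10^9 m
rₐ − rₚ = 6.4676 × 10^9 m
rₐ + rₚ = 7.2584 × 10^9 m
e = (rₐ − rₚ)/(rₐ + rₚ) = 0.89105

Final answer: e = 0.8911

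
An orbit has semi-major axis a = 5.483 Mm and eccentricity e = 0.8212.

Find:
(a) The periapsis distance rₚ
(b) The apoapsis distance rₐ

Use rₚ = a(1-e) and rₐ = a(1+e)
a = 5.483 Mm = 5.483 × 10^6 m
e = 0.8212:  1 − e = 0.1788,  1 + e = 1.8212
(a) rₚ = a(1 − e) = 5.483 × 10^6 m × 0.1788 = 980360 m ≈ 980.4 km
(b) rₐ = a(1 + e) = 5.483 × 10^6 m × 1.8212 = 9.98564 × 10^6 m ≈ 9.986 Mm

Final answer:
(a) rₚ = 980.4 km
(b) rₐ = 9.986 Mm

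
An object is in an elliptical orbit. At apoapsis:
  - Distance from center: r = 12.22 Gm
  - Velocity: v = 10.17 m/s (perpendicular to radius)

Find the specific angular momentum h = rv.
r = 12.22 Gm = 1.222 × 10^10 m
v = 10.17 m/s
h = rv = 1.222 × 10^10 × 10.17 = 1.24277 × 10^11 m²/s ≈ 1.243 × 10^11 m²/s

Final answer: h = 1.243 × 10^11 m²/s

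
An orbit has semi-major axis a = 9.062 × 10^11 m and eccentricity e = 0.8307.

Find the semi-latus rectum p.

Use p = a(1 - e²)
a = 9.062 × 10^11 m
e = 0.8307,  e² = 0.690062,  1 − e² = 0.309938
p = a(1 − e²) = 9.062 × 10^11 m × 0.309938 = 2.80865 × 10^11 m ≈ 2.809 × 10^11 m

Final answer: p = 2.809 × 10^11 m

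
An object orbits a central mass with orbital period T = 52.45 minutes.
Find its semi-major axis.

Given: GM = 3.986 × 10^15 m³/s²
T = 52.45 minutes = 3147 s
GM = 3.986 × 10^15 m³/s²
Kepler's third law: a³ = GM T² / (4π²)
T² = 9.90361 × 10^6 s²
a³ = (3.986 × 10^15) × (9.90361 × 10^6) / (4π²) = 9.99933 × 10^20 m³
a = (a³)^(1/3) = 9.99978 × 10^6 m ≈ 10 Mm

Final answer: 10 Mm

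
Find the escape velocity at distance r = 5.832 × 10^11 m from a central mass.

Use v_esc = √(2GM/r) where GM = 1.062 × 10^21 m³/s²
r = 5.832 × 10^11 m
GM = 1.062 × 10^21 m³/s²
2GM/r = 2 × (1.062 × 10^21) / (5.832 × 10^11) = 3.64198 × 10^9 m²/s²
v_esc = √(2GM/r) = 60348.8 m/s ≈ 60.35 km/s

Final answer: 60.35 km/s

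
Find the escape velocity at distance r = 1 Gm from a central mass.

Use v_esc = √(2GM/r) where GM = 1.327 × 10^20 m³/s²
r = 1 Gm = 1 × 10^9 m
GM = 1.327 × 10^20 m³/s²
2GM/r = 2 × (1.327 × 10^20) / (1 × 10^9) = 2.654 × 10^11 m²/s²
v_esc = √(2GM/r) = 515170 m/s ≈ 515.2 km/s

Final answer: 515.2 km/s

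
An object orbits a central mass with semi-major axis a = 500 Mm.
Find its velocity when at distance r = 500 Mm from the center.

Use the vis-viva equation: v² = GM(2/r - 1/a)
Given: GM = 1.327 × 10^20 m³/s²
a = 500 Mm = 5 × 10^8 m
r = 500 Mm = 5 × 10^8 m
GM = 1.327 × 10^20 m³/s²
2/r − 1/a = 4 × 10^-9 − 2 × 10^-9 = 2 × 10^-9 m⁻¹
v² = GM (2/r − 1/a) = 2.654 × 10^11 m²/s²
v = 515170 m/s ≈ 515.2 km/s

Final answer: 515.2 km/s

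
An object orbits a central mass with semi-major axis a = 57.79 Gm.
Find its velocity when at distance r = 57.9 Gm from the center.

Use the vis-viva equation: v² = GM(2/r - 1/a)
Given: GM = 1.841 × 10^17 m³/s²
a = 57.79 Gm = 5.779 × 10^10 m
r = 57.9 Gm = 5.79 × 10^10 m
GM = 1.841 × 10^17 m³/s²
2/r − 1/a = 3.45423 × 10^-11 − 1.7304 × 10^-11 = 1.72383 × 10^-11 m⁻¹
v² = GM (2/r − 1/a) = 3.17357 × 10^6 m²/s²
v = 1781.45 m/s ≈ 1.781 km/s

Final answer: 1.781 km/s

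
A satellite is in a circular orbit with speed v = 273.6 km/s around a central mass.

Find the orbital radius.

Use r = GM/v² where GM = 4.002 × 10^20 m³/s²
v = 273.6 km/s = 273600 m/s
GM = 4.002 × 10^20 m³/s²
v² = 7.4857 × 10^10 m²/s²
r = GM/v² = (4.002 × 10^20) / (7.4857 × 10^10) = 5.3462 × 10^9 m ≈ 5.346 Gm

Final answer: 5.346 Gm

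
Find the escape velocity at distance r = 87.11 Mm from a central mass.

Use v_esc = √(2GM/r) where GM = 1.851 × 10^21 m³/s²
r = 87.11 Mm = 8.711 × 10^7 m
GM = 1.851 × 10^21 m³/s²
2GM/r = 2 × (1.851 × 10^21) / (8.711 × 10^7) = 4.2498 × 10^13 m²/s²
v_esc = √(2GM/r) = 6.51905 × 10^6 m/s ≈ 6519 km/s

Final answer: 6519 km/s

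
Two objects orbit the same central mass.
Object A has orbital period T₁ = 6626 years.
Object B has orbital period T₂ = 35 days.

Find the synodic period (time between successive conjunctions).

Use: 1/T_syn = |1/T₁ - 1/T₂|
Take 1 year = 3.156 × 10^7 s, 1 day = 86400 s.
T₁ = 6626 years = 2.09117 × 10^11 s
T₂ = 35 days = 3.024 × 10^6 s
1/T₁ = 4.78202 × 10^-12 s⁻¹
1/T₂ = 3.30688 × 10^-7 s⁻¹
|1/T₁ − 1/T₂| = 3.30683 × 10^-7 s⁻¹
T_syn = 1 / |1/T₁ − 1/T₂| = 3.02404 × 10^6 s ≈ 35 days

Final answer: T_syn = 35 days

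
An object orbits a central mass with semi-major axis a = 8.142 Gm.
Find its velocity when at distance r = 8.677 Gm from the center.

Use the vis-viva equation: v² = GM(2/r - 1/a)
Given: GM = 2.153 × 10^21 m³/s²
a = 8.142 Gm = 8.142 × 10^9 m
r = 8.677 Gm = 8.677 × 10^9 m
GM = 2.153 × 10^21 m³/s²
2/r − 1/a = 2.30494 × 10^-10 − 1.2282 × 10^-10 = 1.07674 × 10^-10 m⁻¹
v² = GM (2/r − 1/a) = 2.31823 × 10^11 m²/s²
v = 481480 m/s ≈ 481.5 km/s

Final answer: 481.5 km/s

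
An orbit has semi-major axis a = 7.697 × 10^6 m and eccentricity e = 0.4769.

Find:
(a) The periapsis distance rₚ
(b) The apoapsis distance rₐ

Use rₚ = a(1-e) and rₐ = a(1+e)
a = 7.697 × 10^6 m
e = 0.4769:  1 − e = 0.5231,  1 + e = 1.4769
(a) rₚ = a(1 − e) = 7.697 × 10^6 m × 0.5231 = 4.0263 × 10^6 m ≈ 4.026 × 10^6 m
(b) rₐ = a(1 + e) = 7.697 × 10^6 m × 1.4769 = 1.13677 × 10^7 m ≈ 1.137 × 10^7 m

Final answer:
(a) rₚ = 4.026 × 10^6 m
(b) rₐ = 1.137 × 10^7 m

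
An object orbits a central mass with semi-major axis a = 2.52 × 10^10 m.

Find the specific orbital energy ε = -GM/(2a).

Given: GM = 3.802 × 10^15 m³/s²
a = 2.52 × 10^10 m
GM = 3.802 × 10^15 m³/s²
2a = 5.04 × 10^10 m
ε = −GM/(2a) = -75436.5 J/kg ≈ -75.44 kJ/kg

Final answer: -75.44 kJ/kg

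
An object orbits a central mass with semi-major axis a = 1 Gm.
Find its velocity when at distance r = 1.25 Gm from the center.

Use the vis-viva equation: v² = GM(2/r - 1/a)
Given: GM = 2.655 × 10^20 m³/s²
a = 1 Gm = 1 × 10^9 m
r = 1.25 Gm = 1.25 × 10^9 m
GM = 2.655 × 10^20 m³/s²
2/r − 1/a = 1.6 × 10^-9 − 1 × 10^-9 = 6 × 10^-10 m⁻¹
v² = GM (2/r − 1/a) = 1.593 × 10^11 m²/s²
v = 399124 m/s ≈ 399.1 km/s

Final answer: 399.1 km/s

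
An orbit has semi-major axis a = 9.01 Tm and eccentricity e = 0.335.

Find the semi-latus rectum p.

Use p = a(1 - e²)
a = 9.01 Tm = 9.01 × 10^12 m
e = 0.335,  e² = 0.112225,  1 − e² = 0.887775
p = a(1 − e²) = 9.01 × 10^12 m × 0.887775 = 7.99885 × 10^12 m ≈ 7.999 Tm

Final answer: p = 7.999 Tm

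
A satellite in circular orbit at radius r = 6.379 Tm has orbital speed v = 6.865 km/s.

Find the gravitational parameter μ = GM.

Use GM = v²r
r = 6.379 Tm = 6.379 × 10^12 m
v = 6.865 km/s = 6865 m/s
v² = 4.71282 × 10^7 m²/s²
GM = v²r = 4.71282 × 10^7 × 6.379 × 10^12 = 3.00631 × 10^20 m³/s²
GM ≈ 3.006 × 10^20 m³/s²

Final answer: GM = 3.006 × 10^20 m³/s²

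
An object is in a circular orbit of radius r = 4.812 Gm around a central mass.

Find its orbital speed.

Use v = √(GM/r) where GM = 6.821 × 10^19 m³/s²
r = 4.812 Gm = 4.812 × 10^9 m
GM = 6.821 × 10^19 m³/s²
GM/r = (6.821 × 10^19) / (4.812 × 10^9) = 1.4175 × 10^10 m²/s²
v = √(GM/r) = 119059 m/s ≈ 119.1 km/s

Final answer: 119.1 km/s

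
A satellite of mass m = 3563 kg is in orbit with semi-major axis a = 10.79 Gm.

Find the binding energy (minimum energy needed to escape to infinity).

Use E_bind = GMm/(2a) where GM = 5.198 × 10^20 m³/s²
a = 10.79 Gm = 1.079 × 10^10 m
GM = 5.198 × 10^20 m³/s²
m = 3563 kg
GMm = 5.198 × 10^20 × 3563 = 1.85205 × 10^24 m³·kg/s²
2a = 2.158 × 10^10 m
E_bind = GMm/(2a) = 8.58224 × 10^13 J ≈ 85.82 TJ

Final answer: 85.82 TJ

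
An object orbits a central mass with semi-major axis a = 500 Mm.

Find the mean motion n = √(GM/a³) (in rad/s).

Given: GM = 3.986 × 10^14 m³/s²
a = 500 Mm = 5 × 10^8 m
GM = 3.986 × 10^14 m³/s²
a³ = 1.25 × 10^26 m³
GM/a³ = (3.986 × 10^14) / (1.25 × 10^26) = 3.1888 × 10^-12 s⁻²
n = √(GM/a³) = 1.78572 × 10^-6 rad/s ≈ 1.786 × 10^-6 rad/s

Final answer: n = 1.786 × 10^-6 rad/s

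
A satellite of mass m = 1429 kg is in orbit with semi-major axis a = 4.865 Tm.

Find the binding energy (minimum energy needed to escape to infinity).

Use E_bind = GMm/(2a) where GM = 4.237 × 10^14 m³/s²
a = 4.865 Tm = 4.865 × 10^12 m
GM = 4.237 × 10^14 m³/s²
m = 1429 kg
GMm = 4.237 × 10^14 × 1429 = 6.05467 × 10^17 m³·kg/s²
2a = 9.73 × 10^12 m
E_bind = GMm/(2a) = 62226.9 J ≈ 62.23 kJ

Final answer: 62.23 kJ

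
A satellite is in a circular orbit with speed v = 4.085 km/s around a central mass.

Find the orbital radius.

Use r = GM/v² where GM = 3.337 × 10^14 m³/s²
v = 4.085 km/s = 4085 m/s
GM = 3.337 × 10^14 m³/s²
v² = 1.66872 × 10^7 m²/s²
r = GM/v² = (3.337 × 10^14) / (1.66872 × 10^7) = 1.99973 × 10^7 m ≈ 20 Mm

Final answer: 20 Mm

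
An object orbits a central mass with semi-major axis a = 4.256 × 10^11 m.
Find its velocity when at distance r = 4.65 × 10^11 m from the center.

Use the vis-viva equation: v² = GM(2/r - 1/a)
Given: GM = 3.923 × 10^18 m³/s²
a = 4.256 × 10^11 m
r = 4.65 × 10^11 m
GM = 3.923 × 10^18 m³/s²
2/r − 1/a = 4.30108 × 10^-12 − 2.34962 × 10^-12 = 1.95145 × 10^-12 m⁻¹
v² = GM (2/r − 1/a) = 7.65554 × 10^6 m²/s²
v = 2766.87 m/s ≈ 2.767 km/s

Final answer: 2.767 km/s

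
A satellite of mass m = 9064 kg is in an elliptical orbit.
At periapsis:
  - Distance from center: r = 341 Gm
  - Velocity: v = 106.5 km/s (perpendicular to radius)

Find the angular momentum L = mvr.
r = 341 Gm = 3.41 × 10^11 m
v = 106.5 km/s = 106500 m/s
vr = 106500 × 3.41 × 10^11 = 3.63165 × 10^16 m²/s
L = m × vr = 9064 × 3.63165 × 10^16 = 3.29173 × 10^20 kg·m²/s ≈ 3.292 × 10^20 kg·m²/s

Final answer: L = 3.292 × 10^20 kg·m²/s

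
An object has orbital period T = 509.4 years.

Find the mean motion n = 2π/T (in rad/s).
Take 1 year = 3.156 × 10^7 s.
T = 509.4 years = 1.60767 × 10^10 s
n = 2π / (1.60767 × 10^10 s) = 3.90826 × 10^-10 rad/s ≈ 3.908 × 10^-10 rad/s

Final answer: n = 3.908 × 10^-10 rad/s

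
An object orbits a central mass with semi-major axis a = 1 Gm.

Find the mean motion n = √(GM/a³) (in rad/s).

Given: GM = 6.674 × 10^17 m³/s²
a = 1 Gm = 1 × 10^9 m
GM = 6.674 × 10^17 m³/s²
a³ = 1 × 10^27 m³
GM/a³ = (6.674 × 10^17) / (1 × 10^27) = 6.674 × 10^-10 s⁻²
n = √(GM/a³) = 2.58341 × 10^-5 rad/s ≈ 2.583 × 10^-5 rad/s

Final answer: n = 2.583 × 10^-5 rad/s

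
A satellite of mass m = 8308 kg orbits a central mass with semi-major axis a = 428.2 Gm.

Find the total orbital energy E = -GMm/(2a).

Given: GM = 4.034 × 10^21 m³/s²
a = 428.2 Gm = 4.282 × 10^11 m
GM = 4.034 × 10^21 m³/s²
2a = 8.564 × 10^11 m
GMm = 4.034 × 10^21 × 8308 = 3.35145 × 10^25 m³·kg/s²
E = −GMm/(2a) = -3.91341 × 10^13 J ≈ -39.13 TJ

Final answer: -39.13 TJ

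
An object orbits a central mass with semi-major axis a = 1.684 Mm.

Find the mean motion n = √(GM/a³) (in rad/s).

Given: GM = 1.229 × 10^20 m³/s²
a = 1.684 Mm = 1.684 × 10^6 m
GM = 1.229 × 10^20 m³/s²
a³ = 4.77558 × 10^18 m³
GM/a³ = (1.229 × 10^20) / (4.77558 × 10^18) = 25.7351 s⁻²
n = √(GM/a³) = 5.07298 rad/s ≈ 5.073 rad/s

Final answer: n = 5.073 rad/s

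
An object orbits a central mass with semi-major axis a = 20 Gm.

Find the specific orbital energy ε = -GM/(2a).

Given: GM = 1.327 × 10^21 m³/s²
a = 20 Gm = 2 × 10^10 m
GM = 1.327 × 10^21 m³/s²
2a = 4 × 10^10 m
ε = −GM/(2a) = -3.3175 × 10^10 J/kg ≈ -33.17 GJ/kg

Final answer: -33.17 GJ/kg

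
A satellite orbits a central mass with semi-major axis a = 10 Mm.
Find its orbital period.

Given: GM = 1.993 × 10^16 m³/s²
a = 10 Mm = 1 × 10^7 m
GM = 1.993 × 10^16 m³/s²
a³ = 1 × 10^21 m³
T = 2π √(a³/GM) = 2π √((1 × 10^21) / (1.993 × 10^16)) = 2π × 223.999 s
T = 1407.43 s ≈ 23.46 minutes

Final answer: 23.46 minutes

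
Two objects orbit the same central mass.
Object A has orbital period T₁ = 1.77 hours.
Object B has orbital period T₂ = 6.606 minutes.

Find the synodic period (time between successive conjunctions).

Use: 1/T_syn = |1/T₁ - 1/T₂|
T₁ = 1.77 hours = 6372 s
T₂ = 6.606 minutes = 396.36 s
1/T₁ = 0.000156937 s⁻¹
1/T₂ = 0.00252296 s⁻¹
|1/T₁ − 1/T₂| = 0.00236602 s⁻¹
T_syn = 1 / |1/T₁ − 1/T₂| = 422.65 s ≈ 7.044 minutes

Final answer: T_syn = 7.044 minutes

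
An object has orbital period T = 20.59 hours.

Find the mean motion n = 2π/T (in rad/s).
T = 20.59 hours = 74124 s
n = 2π / 74124 s = 8.47659 × 10^-5 rad/s ≈ 8.477 × 10^-5 rad/s

Final answer: n = 8.477 × 10^-5 rad/s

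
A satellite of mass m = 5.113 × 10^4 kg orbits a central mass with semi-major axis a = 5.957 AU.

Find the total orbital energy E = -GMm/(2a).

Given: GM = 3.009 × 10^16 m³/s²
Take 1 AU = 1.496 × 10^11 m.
a = 5.957 AU = 8.91167 × 10^11 m
GM = 3.009 × 10^16 m³/s²
2a = 1.78233 × 10^12 m
GMm = 3.009 × 10^16 × 51130 = 1.5385 × 10^21 m³·kg/s²
E = −GMm/(2a) = -8.63195 × 10^8 J ≈ -863.2 MJ

Final answer: -863.2 MJ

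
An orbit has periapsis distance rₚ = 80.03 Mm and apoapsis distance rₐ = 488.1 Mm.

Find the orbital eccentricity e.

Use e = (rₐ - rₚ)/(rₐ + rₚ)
rₚ = 80.03 Mm = 8.003 × 10^7 m
rₐ = 488.1 Mm = 4.881 × 10^8 m
rₐ − rₚ = 4.0807 × 10^8 m
rₐ + rₚ = 5.6813 × 10^8 m
e = (rₐ − rₚ)/(rₐ + rₚ) = 0.718269

Final answer: e = 0.7183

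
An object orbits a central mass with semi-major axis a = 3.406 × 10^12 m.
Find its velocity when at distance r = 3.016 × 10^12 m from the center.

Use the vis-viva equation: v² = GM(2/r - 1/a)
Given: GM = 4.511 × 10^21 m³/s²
a = 3.406 × 10^12 m
r = 3.016 × 10^12 m
GM = 4.511 × 10^21 m³/s²
2/r − 1/a = 6.6313 × 10^-13 − 2.936 × 10^-13 = 3.6953 × 10^-13 m⁻¹
v² = GM (2/r − 1/a) = 1.66695 × 10^9 m²/s²
v = 40828.3 m/s ≈ 40.83 km/s

Final answer: 40.83 km/s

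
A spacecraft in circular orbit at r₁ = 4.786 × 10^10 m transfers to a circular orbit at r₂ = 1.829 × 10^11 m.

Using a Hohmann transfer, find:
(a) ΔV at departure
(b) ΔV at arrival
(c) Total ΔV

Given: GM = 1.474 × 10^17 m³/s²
r₁ = 4.786 × 10^10 m
r₂ = 1.829 × 10^11 m
GM = 1.474 × 10^17 m³/s²
Transfer ellipse: a_t = (r₁ + r₂)/2 = 1.1538 × 10^11 m
Circular speed at r₁: v₁ = √(GM/r₁) = 1754.94 m/s
Transfer speed at r₁ (periapsis): v₁ₜ = √(GM(2/r₁ − 1/a_t)) = 2209.55 m/s
(a) ΔV₁ = v₁ₜ − v₁ = 454.61 m/s ≈ 454.6 m/s
Circular speed at r₂: v₂ = √(GM/r₂) = 897.722 m/s
Transfer speed at r₂ (apoapsis): v₂ₜ = √(GM(2/r₂ − 1/a_t)) = 578.18 m/s
(b) ΔV₂ = v₂ − v₂ₜ = 319.542 m/s ≈ 319.5 m/s
(c) ΔV_total = ΔV₁ + ΔV₂ = 774.152 m/s ≈ 774.2 m/s

Final answer:
(a) ΔV₁ = 454.6 m/s
(b) ΔV₂ = 319.5 m/s
(c) ΔV_total = 774.2 m/s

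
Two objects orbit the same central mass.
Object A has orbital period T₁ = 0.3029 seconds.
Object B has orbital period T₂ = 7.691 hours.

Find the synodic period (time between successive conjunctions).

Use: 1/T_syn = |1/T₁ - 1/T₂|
T₁ = 0.3029 seconds
T₂ = 7.691 hours = 27687.6 s
1/T₁ = 3.30142 s⁻¹
1/T₂ = 3.61173 × 10^-5 s⁻¹
|1/T₁ − 1/T₂| = 3.30138 s⁻¹
T_syn = 1 / |1/T₁ − 1/T₂| = 0.302903 s ≈ 0.3029 seconds

Final answer: T_syn = 0.3029 seconds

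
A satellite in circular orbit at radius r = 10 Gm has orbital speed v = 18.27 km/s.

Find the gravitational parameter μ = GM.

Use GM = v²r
r = 10 Gm = 1 × 10^10 m
v = 18.27 km/s = 18270 m/s
v² = 3.33793 × 10^8 m²/s²
GM = v²r = 3.33793 × 10^8 × 1 × 10^10 = 3.33793 × 10^18 m³/s²
GM ≈ 3.338 × 10^18 m³/s²

Final answer: GM = 3.338 × 10^18 m³/s²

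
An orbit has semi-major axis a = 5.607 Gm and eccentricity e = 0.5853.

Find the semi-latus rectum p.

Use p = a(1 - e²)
a = 5.607 Gm = 5.607 × 10^9 m
e = 0.5853,  e² = 0.342576,  1 − e² = 0.657424
p = a(1 − e²) = 5.607 × 10^9 m × 0.657424 = 3.68618 × 10^9 m ≈ 3.686 Gm

Final answer: p = 3.686 Gm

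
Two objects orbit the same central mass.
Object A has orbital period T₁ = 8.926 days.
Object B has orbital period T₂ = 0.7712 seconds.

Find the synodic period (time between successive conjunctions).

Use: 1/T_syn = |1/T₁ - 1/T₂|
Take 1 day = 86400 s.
T₁ = 8.926 days = 771206 s
T₂ = 0.7712 seconds
1/T₁ = 1.29667 × 10^-6 s⁻¹
1/T₂ = 1.29668 s⁻¹
|1/T₁ − 1/T₂| = 1.29668 s⁻¹
T_syn = 1 / |1/T₁ − 1/T₂| = 0.771201 s ≈ 0.7712 seconds

Final answer: T_syn = 0.7712 seconds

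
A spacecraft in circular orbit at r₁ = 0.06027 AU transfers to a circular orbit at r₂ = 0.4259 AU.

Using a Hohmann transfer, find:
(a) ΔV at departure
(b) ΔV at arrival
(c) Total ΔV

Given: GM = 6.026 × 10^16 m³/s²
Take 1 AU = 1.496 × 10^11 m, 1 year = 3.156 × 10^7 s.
r₁ = 0.06027 AU = 9.01639 × 10^9 m
r₂ = 0.4259 AU = 6.37146 × 10^10 m
GM = 6.026 × 10^16 m³/s²
Transfer ellipse: a_t = (r₁ + r₂)/2 = 3.63655 × 10^10 m
Circular speed at r₁: v₁ = √(GM/r₁) = 2585.22 m/s
Transfer speed at r₁ (periapsis): v₁ₜ = √(GM(2/r₁ − 1/a_t)) = 3421.94 m/s
(a) ΔV₁ = v₁ₜ − v₁ = 836.72 m/s ≈ 0.1765 AU/year
Circular speed at r₂: v₂ = √(GM/r₂) = 972.512 m/s
Transfer speed at r₂ (apoapsis): v₂ₜ = √(GM(2/r₂ − 1/a_t)) = 484.246 m/s
(b) ΔV₂ = v₂ − v₂ₜ = 488.265 m/s ≈ 0.103 AU/year
(c) ΔV_total = ΔV₁ + ΔV₂ = 1324.99 m/s ≈ 0.2795 AU/year

Final answer:
(a) ΔV₁ = 0.1765 AU/year
(b) ΔV₂ = 0.103 AU/year
(c) ΔV_total = 0.2795 AU/year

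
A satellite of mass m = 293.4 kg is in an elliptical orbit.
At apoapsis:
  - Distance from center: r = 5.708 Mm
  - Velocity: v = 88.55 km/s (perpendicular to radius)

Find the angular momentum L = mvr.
r = 5.708 Mm = 5.708 × 10^6 m
v = 88.55 km/s = 88550 m/s
vr = 88550 × 5.708 × 10^6 = 5.05443 × 10^11 m²/s
L = m × vr = 293.4 × 5.05443 × 10^11 = 1.48297 × 10^14 kg·m²/s ≈ 1.483 × 10^14 kg·m²/s

Final answer: L = 1.483 × 10^14 kg·m²/s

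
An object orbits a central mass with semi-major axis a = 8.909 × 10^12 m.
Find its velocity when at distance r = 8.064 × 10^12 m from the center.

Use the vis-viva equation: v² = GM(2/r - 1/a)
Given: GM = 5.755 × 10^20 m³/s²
a = 8.909 × 10^12 m
r = 8.064 × 10^12 m
GM = 5.755 × 10^20 m³/s²
2/r − 1/a = 2.48016 × 10^-13 − 1.12246 × 10^-13 = 1.3577 × 10^-13 m⁻¹
v² = GM (2/r − 1/a) = 7.81355 × 10^7 m²/s²
v = 8839.43 m/s ≈ 8.839 km/s

Final answer: 8.839 km/s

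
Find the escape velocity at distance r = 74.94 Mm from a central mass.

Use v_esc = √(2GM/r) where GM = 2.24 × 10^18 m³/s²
r = 74.94 Mm = 7.494 × 10^7 m
GM = 2.24 × 10^18 m³/s²
2GM/r = 2 × (2.24 × 10^18) / (7.494 × 10^7) = 5.97812 × 10^10 m²/s²
v_esc = √(2GM/r) = 244502 m/s ≈ 244.5 km/s

Final answer: 244.5 km/s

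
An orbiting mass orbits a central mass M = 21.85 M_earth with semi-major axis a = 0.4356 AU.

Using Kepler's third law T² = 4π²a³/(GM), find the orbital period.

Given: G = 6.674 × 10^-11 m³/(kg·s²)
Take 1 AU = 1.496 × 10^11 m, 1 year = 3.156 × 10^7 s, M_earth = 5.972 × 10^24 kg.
M = 21.85 M_earth = 1.30488 × 10^26 kg
GM = G × M = 6.674 × 10^-11 × 1.30488 × 10^26 = 8.70878 × 10^15 m³/s²
a = 0.4356 AU = 6.51658 × 10^10 m
a³ = 2.76731 × 10^32 m³
T = 2π √(a³/GM) = 2π √((2.76731 × 10^32) / (8.70878 × 10^15)) = 2π × 1.78259 × 10^8 s
T = 1.12003 × 10^9 s ≈ 35.49 years

Final answer: 35.49 years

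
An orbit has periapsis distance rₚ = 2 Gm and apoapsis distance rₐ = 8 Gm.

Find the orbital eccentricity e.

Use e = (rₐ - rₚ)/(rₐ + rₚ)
rₚ = 2 Gm = 2 × 10^9 m
rₐ = 8 Gm = 8 × 10^9 m
rₐ − rₚ = 6 × 10^9 m
rₐ + rₚ = 1 × 10^10 m
e = (rₐ − rₚ)/(rₐ + rₚ) = 0.6

Final answer: e = 0.6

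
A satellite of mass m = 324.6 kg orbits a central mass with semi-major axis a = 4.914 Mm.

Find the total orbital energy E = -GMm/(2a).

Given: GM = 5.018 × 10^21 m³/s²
a = 4.914 Mm = 4.914 × 10^6 m
GM = 5.018 × 10^21 m³/s²
2a = 9.828 × 10^6 m
GMm = 5.018 × 10^21 × 324.6 = 1.62884 × 10^24 m³·kg/s²
E = −GMm/(2a) = -1.65735 × 10^17 J ≈ -165.7 PJ

Final answer: -165.7 PJ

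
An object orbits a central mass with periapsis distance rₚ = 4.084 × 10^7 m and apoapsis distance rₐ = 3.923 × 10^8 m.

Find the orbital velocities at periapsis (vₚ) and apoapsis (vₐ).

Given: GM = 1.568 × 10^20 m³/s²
rₚ = 4.084 × 10^7 m
rₐ = 3.923 × 10^8 m
GM = 1.568 × 10^20 m³/s²
a = (rₚ + rₐ)/2 = 2.1657 × 10^8 m
Vis-viva: v² = GM (2/r − 1/a)
vₚ² = 1.568 × 10^20 × (4.89716 × 10^-8 − 4.61744 × 10^-9) = 6.95473 × 10^12 m²/s²
vₚ = 2.63718 × 10^6 m/s ≈ 2637 km/s
vₐ² = 1.568 × 10^20 × (5.09814 × 10^-9 − 4.61744 × 10^-9) = 7.53729 × 10^10 m²/s²
vₐ = 274541 m/s ≈ 274.5 km/s

Final answer: vₚ = 2637 km/s, vₐ = 274.5 km/s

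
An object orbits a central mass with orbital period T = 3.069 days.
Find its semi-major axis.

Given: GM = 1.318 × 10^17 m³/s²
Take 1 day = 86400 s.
T = 3.069 days = 265162 s
GM = 1.318 × 10^17 m³/s²
Kepler's third law: a³ = GM T² / (4π²)
T² = 7.03107 × 10^10 s²
a³ = (1.318 × 10^17) × (7.03107 × 10^10) / (4π²) = 2.34735 × 10^26 m³
a = (a³)^(1/3) = 6.16868 × 10^8 m ≈ 616.9 Mm

Final answer: 616.9 Mm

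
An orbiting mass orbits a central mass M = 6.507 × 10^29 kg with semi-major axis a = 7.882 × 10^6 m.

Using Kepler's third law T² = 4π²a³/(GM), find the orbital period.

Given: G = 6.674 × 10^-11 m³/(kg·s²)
M = 6.507 × 10^29 kg
GM = G × M = 6.674 × 10^-11 × 6.507 × 10^29 = 4.34277 × 10^19 m³/s²
a = 7.882 × 10^6 m
a³ = 4.89677 × 10^20 m³
T = 2π √(a³/GM) = 2π √((4.89677 × 10^20) / (4.34277 × 10^19)) = 2π × 3.35793 s
T = 21.0985 s ≈ 21.1 seconds

Final answer: 21.1 seconds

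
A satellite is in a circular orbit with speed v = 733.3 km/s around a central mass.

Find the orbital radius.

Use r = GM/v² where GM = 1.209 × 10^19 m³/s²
v = 733.3 km/s = 733300 m/s
GM = 1.209 × 10^19 m³/s²
v² = 5.37729 × 10^11 m²/s²
r = GM/v² = (1.209 × 10^19) / (5.37729 × 10^11) = 2.24834 × 10^7 m ≈ 2.248 × 10^7 m

Final answer: 2.248 × 10^7 m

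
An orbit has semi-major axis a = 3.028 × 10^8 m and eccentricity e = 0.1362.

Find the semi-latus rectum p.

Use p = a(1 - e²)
a = 3.028 × 10^8 m
e = 0.1362,  e² = 0.0185504,  1 − e² = 0.98145
p = a(1 − e²) = 3.028 × 10^8 m × 0.98145 = 2.97183 × 10^8 m ≈ 2.972 × 10^8 m

Final answer: p = 2.972 × 10^8 m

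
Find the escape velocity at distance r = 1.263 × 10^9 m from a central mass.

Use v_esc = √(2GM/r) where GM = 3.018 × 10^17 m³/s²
r = 1.263 × 10^9 m
GM = 3.018 × 10^17 m³/s²
2GM/r = 2 × (3.018 × 10^17) / (1.263 × 10^9) = 4.7791 × 10^8 m²/s²
v_esc = √(2GM/r) = 21861.1 m/s ≈ 21.86 km/s

Final answer: 21.86 km/s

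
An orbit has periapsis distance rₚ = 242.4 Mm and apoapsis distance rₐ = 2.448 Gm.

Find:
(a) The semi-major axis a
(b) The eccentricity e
rₚ = 242.4 Mm = 2.424 × 10^8 m
rₐ = 2.448 Gm = 2.448 × 10^9 m
(a) a = (rₚ + rₐ)/2 = 1.3452 × 10^9 m ≈ 1.345 Gm
(b) e = (rₐ − rₚ)/(rₐ + rₚ) = (2.2056 × 10^9) / (2.6904 × 10^9) = 0.819804

Final answer:
(a) a = 1.345 Gm
(b) e = 0.8198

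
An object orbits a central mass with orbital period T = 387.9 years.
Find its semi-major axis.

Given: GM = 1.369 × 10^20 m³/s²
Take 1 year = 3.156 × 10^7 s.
T = 387.9 years = 1.22421 × 10^10 s
GM = 1.369 × 10^20 m³/s²
Kepler's third law: a³ = GM T² / (4π²)
T² = 1.4987 × 10^20 s²
a³ = (1.369 × 10^20) × (1.4987 × 10^20) / (4π²) = 5.19705 × 10^38 m³
a = (a³)^(1/3) = 8.03993 × 10^12 m ≈ 8.04 × 10^12 m

Final answer: 8.04 × 10^12 m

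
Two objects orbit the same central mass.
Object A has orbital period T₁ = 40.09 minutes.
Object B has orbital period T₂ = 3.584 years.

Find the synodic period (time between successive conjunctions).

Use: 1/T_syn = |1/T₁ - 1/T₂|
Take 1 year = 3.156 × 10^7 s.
T₁ = 40.09 minutes = 2405.4 s
T₂ = 3.584 years = 1.13111 × 10^8 s
1/T₁ = 0.000415731 s⁻¹
1/T₂ = 8.84087 × 10^-9 s⁻¹
|1/T₁ − 1/T₂| = 0.000415722 s⁻¹
T_syn = 1 / |1/T₁ − 1/T₂| = 2405.45 s ≈ 40.09 minutes

Final answer: T_syn = 40.09 minutes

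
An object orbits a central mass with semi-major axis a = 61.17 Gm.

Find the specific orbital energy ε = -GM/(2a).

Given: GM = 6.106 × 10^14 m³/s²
a = 61.17 Gm = 6.117 × 10^10 m
GM = 6.106 × 10^14 m³/s²
2a = 1.2234 × 10^11 m
ε = −GM/(2a) = -4991.01 J/kg ≈ -4.991 kJ/kg

Final answer: -4.991 kJ/kg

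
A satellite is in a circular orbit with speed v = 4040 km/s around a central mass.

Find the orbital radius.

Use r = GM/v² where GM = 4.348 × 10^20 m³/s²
v = 4040 km/s = 4.04 × 10^6 m/s
GM = 4.348 × 10^20 m³/s²
v² = 1.63216 × 10^13 m²/s²
r = GM/v² = (4.348 × 10^20) / (1.63216 × 10^13) = 2.66395 × 10^7 m ≈ 26.64 Mm

Final answer: 26.64 Mm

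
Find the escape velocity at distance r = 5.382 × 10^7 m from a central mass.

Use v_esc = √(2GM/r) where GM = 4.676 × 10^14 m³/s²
r = 5.382 × 10^7 m
GM = 4.676 × 10^14 m³/s²
2GM/r = 2 × (4.676 × 10^14) / (5.382 × 10^7) = 1.73764 × 10^7 m²/s²
v_esc = √(2GM/r) = 4168.51 m/s ≈ 4.169 km/s

Final answer: 4.169 km/s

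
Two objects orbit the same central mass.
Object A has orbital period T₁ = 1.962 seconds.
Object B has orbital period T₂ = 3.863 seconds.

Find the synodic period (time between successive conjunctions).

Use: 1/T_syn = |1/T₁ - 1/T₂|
T₁ = 1.962 seconds
T₂ = 3.863 seconds
1/T₁ = 0.509684 s⁻¹
1/T₂ = 0.258866 s⁻¹
|1/T₁ − 1/T₂| = 0.250818 s⁻¹
T_syn = 1 / |1/T₁ − 1/T₂| = 3.98696 s ≈ 3.987 seconds

Final answer: T_syn = 3.987 seconds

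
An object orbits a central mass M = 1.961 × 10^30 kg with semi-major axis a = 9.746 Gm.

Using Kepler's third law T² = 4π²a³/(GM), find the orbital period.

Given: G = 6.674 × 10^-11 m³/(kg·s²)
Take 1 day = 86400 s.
M = 1.961 × 10^30 kg
GM = G × M = 6.674 × 10^-11 × 1.961 × 10^30 = 1.30877 × 10^20 m³/s²
a = 9.746 Gm = 9.746 × 10^9 m
a³ = 9.25719 × 10^29 m³
T = 2π √(a³/GM) = 2π √((9.25719 × 10^29) / (1.30877 × 10^20)) = 2π × 84102.3 s
T = 528430 s ≈ 6.116 days

Final answer: 6.116 days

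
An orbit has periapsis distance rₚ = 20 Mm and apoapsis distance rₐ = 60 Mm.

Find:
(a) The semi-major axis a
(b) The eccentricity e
rₚ = 20 Mm = 2 × 10^7 m
rₐ = 60 Mm = 6 × 10^7 m
(a) a = (rₚ + rₐ)/2 = 4 × 10^7 m ≈ 40 Mm
(b) e = (rₐ − rₚ)/(rₐ + rₚ) = (4 × 10^7) / (8 × 10^7) = 0.5

Final answer:
(a) a = 40 Mm
(b) e = 0.5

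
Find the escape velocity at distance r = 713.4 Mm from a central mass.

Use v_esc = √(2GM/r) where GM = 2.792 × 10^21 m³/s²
r = 713.4 Mm = 7.134 × 10^8 m
GM = 2.792 × 10^21 m³/s²
2GM/r = 2 × (2.792 × 10^21) / (7.134 × 10^8) = 7.82731 × 10^12 m²/s²
v_esc = √(2GM/r) = 2.79773 × 10^6 m/s ≈ 2798 km/s

Final answer: 2798 km/s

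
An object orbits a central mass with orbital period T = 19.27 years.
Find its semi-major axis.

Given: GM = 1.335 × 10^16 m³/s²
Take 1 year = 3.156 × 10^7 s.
T = 19.27 years = 6.08161 × 10^8 s
GM = 1.335 × 10^16 m³/s²
Kepler's third law: a³ = GM T² / (4π²)
T² = 3.6986 × 10^17 s²
a³ = (1.335 × 10^16) × (3.6986 × 10^17) / (4π²) = 1.25072 × 10^32 m³
a = (a³)^(1/3) = 5.00096 × 10^10 m ≈ 50.01 Gm

Final answer: 50.01 Gm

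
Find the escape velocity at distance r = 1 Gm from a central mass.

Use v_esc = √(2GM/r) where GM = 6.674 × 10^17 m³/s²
r = 1 Gm = 1 × 10^9 m
GM = 6.674 × 10^17 m³/s²
2GM/r = 2 × (6.674 × 10^17) / (1 × 10^9) = 1.3348 × 10^9 m²/s²
v_esc = √(2GM/r) = 36534.9 m/s ≈ 36.53 km/s

Final answer: 36.53 km/s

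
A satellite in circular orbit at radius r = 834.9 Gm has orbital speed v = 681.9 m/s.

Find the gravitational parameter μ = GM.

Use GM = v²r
r = 834.9 Gm = 8.349 × 10^11 m
v = 681.9 m/s
v² = 464988 m²/s²
GM = v²r = 464988 × 8.349 × 10^11 = 3.88218 × 10^17 m³/s²
GM ≈ 3.882 × 10^17 m³/s²

Final answer: GM = 3.882 × 10^17 m³/s²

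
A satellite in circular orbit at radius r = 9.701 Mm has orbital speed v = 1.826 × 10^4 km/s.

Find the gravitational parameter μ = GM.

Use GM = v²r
r = 9.701 Mm = 9.701 × 10^6 m
v = 1.826 × 10^4 km/s = 1.826 × 10^7 m/s
v² = 3.33428 × 10^14 m²/s²
GM = v²r = 3.33428 × 10^14 × 9.701 × 10^6 = 3.23458 × 10^21 m³/s²
GM ≈ 3.235 × 10^21 m³/s²

Final answer: GM = 3.235 × 10^21 m³/s²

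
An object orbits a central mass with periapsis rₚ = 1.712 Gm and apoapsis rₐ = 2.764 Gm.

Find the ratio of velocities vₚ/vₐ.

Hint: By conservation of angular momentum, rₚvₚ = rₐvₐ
rₚ = 1.712 Gm = 1.712 × 10^9 m
rₐ = 2.764 Gm = 2.764 × 10^9 m
rₚvₚ = rₐvₐ  ⇒  vₚ/vₐ = rₐ/rₚ
vₚ/vₐ = (2.764 × 10^9) / (1.712 × 10^9) = 1.61449

Final answer: vₚ/vₐ = 1.614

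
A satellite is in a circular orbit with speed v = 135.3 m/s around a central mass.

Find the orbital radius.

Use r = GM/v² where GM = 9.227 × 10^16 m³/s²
v = 135.3 m/s
GM = 9.227 × 10^16 m³/s²
v² = 18306.1 m²/s²
r = GM/v² = (9.227 × 10^16) / 18306.1 = 5.0404 × 10^12 m ≈ 5.04 Tm

Final answer: 5.04 Tm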